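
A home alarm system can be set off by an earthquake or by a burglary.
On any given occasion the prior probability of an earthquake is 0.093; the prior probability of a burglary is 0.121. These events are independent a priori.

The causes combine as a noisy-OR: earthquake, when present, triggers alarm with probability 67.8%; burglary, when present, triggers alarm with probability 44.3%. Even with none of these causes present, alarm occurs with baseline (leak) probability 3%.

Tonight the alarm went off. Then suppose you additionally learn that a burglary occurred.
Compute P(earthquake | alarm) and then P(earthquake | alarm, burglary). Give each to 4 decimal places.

Under noisy-OR, P(alarm | causes) = 1 − (1−0.03)·∏(1−qᵢ) over the active causes.
P(alarm) = 0.03*0.907*0.879 + 0.45971*0.907*0.121 + 0.68766*0.093*0.879 + 0.826027*0.093*0.121 = 0.023918 + 0.050452 + 0.056214 + 0.009295 = 0.139879
Restricting to configurations with earthquake present: 0.056214 + 0.009295 = 0.065509.
P(earthquake | alarm) = 0.065509 / 0.139879 ≈ 0.4683

With the extra evidence:
Weight on earthquake=true, given the evidence: 0.826027×0.093 = 0.076821
Normalizer over all consistent configurations: 0.45971×0.907 + 0.826027×0.093 = 0.493778
Posterior = 0.076821 / 0.493778 ≈ 0.1556
The drop from 0.4683 to 0.1556 is the explaining-away (discounting) effect.

P(earthquake | alarm) ≈ 0.4683; P(earthquake | alarm, burglary) ≈ 0.1556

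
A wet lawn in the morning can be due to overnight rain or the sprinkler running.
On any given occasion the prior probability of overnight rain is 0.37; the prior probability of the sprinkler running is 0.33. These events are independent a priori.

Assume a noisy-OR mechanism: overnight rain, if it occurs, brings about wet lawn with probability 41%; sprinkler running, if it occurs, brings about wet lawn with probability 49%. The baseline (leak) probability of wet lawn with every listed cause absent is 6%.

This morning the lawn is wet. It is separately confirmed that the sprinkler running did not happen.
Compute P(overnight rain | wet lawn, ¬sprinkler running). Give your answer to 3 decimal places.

P(overnight rain | wet lawn, ¬sprinkler running) ≈ 0.813

Under noisy-OR, P(wet lawn | causes) = 1 − (1−0.06)·∏(1−qᵢ) over the active causes.
P(wet lawn | ¬sprinkler running) = 0.06×0.63 + 0.4454×0.37 = 0.037800 + 0.164798 = 0.202598
Restricting to configurations with overnight rain present: 0.4454×0.37 = 0.164798.
So P(overnight rain | wet lawn, ¬sprinkler running) = 0.164798/0.202598 ≈ 0.813.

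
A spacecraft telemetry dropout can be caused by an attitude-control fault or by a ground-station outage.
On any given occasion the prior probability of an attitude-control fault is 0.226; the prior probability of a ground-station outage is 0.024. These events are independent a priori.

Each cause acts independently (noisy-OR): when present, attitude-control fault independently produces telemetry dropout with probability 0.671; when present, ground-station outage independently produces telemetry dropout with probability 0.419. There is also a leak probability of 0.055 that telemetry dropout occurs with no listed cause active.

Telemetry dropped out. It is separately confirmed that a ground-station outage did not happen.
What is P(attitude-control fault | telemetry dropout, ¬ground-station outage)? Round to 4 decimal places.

P(attitude-control fault | telemetry dropout, ¬ground-station outage) ≈ 0.7853

Under noisy-OR, P(telemetry dropout | causes) = 1 − (1−0.055)·∏(1−qᵢ) over the active causes.
P(telemetry dropout | ¬ground-station outage) = 0.055*0.774 + 0.689095*0.226 = 0.042570 + 0.155735 = 0.198305
The attitude-control fault-present share is 0.689095*0.226 = 0.155735.
P(attitude-control fault | telemetry dropout, ¬ground-station outage) = 0.155735 / 0.198305 ≈ 0.7853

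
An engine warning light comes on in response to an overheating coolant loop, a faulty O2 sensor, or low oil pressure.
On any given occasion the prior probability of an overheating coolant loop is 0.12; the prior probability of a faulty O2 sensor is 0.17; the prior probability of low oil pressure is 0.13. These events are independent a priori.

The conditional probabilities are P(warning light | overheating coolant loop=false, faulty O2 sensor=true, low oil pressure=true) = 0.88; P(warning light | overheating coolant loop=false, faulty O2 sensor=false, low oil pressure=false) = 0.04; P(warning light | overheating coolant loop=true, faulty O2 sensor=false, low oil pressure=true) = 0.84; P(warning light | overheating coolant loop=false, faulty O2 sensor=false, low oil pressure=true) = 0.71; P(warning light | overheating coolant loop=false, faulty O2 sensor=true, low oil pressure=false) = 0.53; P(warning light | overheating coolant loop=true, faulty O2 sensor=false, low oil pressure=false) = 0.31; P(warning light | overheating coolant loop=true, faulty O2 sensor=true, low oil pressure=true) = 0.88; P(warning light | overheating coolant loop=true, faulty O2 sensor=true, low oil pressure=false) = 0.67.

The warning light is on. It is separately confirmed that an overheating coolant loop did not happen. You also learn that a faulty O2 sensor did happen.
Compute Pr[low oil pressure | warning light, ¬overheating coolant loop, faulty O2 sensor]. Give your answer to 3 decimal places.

Pr[low oil pressure | warning light, ¬overheating coolant loop, faulty O2 sensor] ≈ 0.199

Weight on low oil pressure=true, given the evidence: 0.88×0.13 = 0.114400
Denominator P(warning light | ¬overheating coolant loop, faulty O2 sensor): 0.53×0.87 + 0.88×0.13 = 0.575500
P(low oil pressure | warning light, ¬overheating coolant loop, faulty O2 sensor) = 0.114400/0.575500 ≈ 0.199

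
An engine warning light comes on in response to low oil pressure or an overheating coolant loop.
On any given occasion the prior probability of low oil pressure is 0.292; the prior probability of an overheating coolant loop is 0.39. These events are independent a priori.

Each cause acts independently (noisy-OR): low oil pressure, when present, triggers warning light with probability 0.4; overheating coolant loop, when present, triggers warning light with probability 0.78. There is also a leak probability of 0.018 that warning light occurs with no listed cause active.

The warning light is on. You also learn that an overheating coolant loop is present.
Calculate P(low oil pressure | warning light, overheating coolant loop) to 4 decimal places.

Under noisy-OR, P(warning light | causes) = 1 − (1−0.018)·∏(1−qᵢ) over the active causes.
P(warning light | overheating coolant loop) = 0.78396·0.708 + 0.870376·0.292 = 0.555044 + 0.254150 = 0.809194
The low oil pressure-present share is 0.870376·0.292 = 0.254150.
P(low oil pressure | warning light, overheating coolant loop) = 0.254150 / 0.809194 ≈ 0.3141

P(low oil pressure | warning light, overheating coolant loop) ≈ 0.3141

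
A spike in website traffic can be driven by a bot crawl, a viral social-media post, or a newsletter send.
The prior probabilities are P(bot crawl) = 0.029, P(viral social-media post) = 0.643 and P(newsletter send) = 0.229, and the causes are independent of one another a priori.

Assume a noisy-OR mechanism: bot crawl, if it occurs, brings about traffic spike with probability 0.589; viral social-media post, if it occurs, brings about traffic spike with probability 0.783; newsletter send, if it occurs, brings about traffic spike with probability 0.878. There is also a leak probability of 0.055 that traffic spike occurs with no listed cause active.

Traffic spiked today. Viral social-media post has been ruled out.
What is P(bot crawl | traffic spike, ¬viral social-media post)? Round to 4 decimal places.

Under noisy-OR, P(traffic spike | causes) = 1 − (1−0.055)·∏(1−qᵢ) over the active causes.
By total probability over the 4 (bot crawl, newsletter send) configurations:
  P(traffic spike | ¬viral social-media post) = 0.055·0.971·0.771 + 0.88471·0.971·0.229 + 0.611605·0.029·0.771 + 0.952616·0.029·0.229
        = 0.041175 + 0.196723 + 0.013675 + 0.006326 = 0.257899
Keeping only the bot crawl-present terms gives 0.020001, so
  P(bot crawl | traffic spike, ¬viral social-media post) = 0.020001 / 0.257899 ≈ 0.0776

P(bot crawl | traffic spike, ¬viral social-media post) ≈ 0.0776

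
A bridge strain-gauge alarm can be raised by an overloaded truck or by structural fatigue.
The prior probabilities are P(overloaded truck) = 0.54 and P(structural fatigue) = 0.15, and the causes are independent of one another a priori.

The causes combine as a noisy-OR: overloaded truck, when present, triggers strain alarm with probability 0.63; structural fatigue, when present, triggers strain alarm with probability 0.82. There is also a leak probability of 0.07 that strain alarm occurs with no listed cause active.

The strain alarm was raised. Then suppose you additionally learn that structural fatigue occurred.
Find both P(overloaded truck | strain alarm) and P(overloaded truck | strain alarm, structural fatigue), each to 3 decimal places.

P(overloaded truck | strain alarm) ≈ 0.816; P(overloaded truck | strain alarm, structural fatigue) ≈ 0.569

Under noisy-OR, P(strain alarm | causes) = 1 − (1−0.07)·∏(1−qᵢ) over the active causes.
For the numerator, keep only overloaded truck=true terms: 0.301058 + 0.075983 = 0.377041
Denominator P(strain alarm): 0.07·0.46·0.85 + 0.8326·0.46·0.15 + 0.6559·0.54·0.85 + 0.938062·0.54·0.15 = 0.461860
Posterior = 0.377041 / 0.461860 ≈ 0.816

Now also conditioning on structural fatigue=true:
P(strain alarm | structural fatigue) = 0.8326×0.46 + 0.938062×0.54 = 0.382996 + 0.506553 = 0.889549
Restricting to configurations with overloaded truck present: 0.938062×0.54 = 0.506553.
So P(overloaded truck | strain alarm, structural fatigue) = 0.506553/0.889549 ≈ 0.569.
Conditioning on structural fatigue lowers the posterior on overloaded truck: the classic explaining-away effect in a common-effect structure.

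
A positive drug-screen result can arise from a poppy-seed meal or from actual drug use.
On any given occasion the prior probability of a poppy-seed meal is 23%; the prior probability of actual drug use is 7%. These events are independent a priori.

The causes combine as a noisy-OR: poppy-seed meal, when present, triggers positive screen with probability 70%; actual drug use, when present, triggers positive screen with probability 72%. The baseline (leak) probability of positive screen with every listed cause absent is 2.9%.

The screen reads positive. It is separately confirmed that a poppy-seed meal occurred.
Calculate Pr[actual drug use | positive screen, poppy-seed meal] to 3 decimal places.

Under noisy-OR, P(positive screen | causes) = 1 − (1−0.029)·∏(1−qᵢ) over the active causes.
P(positive screen | poppy-seed meal) = 0.7087×0.93 + 0.918436×0.07 = 0.659091 + 0.064291 = 0.723382
Of this, 0.064291 comes from 0.918436×0.07 (the actual drug use=true cases).
So P(actual drug use | positive screen, poppy-seed meal) = 0.064291/0.723382 ≈ 0.089.

Pr[actual drug use | positive screen, poppy-seed meal] ≈ 0.089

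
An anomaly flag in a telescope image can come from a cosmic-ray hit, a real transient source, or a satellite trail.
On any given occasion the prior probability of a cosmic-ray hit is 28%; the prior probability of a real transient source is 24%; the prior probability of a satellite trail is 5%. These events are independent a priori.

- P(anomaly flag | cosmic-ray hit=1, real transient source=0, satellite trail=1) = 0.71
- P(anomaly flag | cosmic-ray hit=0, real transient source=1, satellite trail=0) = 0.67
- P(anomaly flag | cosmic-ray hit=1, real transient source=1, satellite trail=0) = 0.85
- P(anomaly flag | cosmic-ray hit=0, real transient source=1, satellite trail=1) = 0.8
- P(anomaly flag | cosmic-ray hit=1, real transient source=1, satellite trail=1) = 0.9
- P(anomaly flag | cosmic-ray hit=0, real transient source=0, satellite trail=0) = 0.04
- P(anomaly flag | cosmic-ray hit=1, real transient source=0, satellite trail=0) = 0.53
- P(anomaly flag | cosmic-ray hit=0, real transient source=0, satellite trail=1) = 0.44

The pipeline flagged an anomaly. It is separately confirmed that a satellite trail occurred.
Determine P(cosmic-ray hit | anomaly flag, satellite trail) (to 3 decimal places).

P(anomaly flag | satellite trail) = 0.44·0.72·0.76 + 0.8·0.72·0.24 + 0.71·0.28·0.76 + 0.9·0.28·0.24 = 0.240768 + 0.138240 + 0.151088 + 0.060480 = 0.590576
Restricting to configurations with cosmic-ray hit present: 0.151088 + 0.060480 = 0.211568.
P(cosmic-ray hit | anomaly flag, satellite trail) = 0.211568 / 0.590576 ≈ 0.358

P(cosmic-ray hit | anomaly flag, satellite trail) ≈ 0.358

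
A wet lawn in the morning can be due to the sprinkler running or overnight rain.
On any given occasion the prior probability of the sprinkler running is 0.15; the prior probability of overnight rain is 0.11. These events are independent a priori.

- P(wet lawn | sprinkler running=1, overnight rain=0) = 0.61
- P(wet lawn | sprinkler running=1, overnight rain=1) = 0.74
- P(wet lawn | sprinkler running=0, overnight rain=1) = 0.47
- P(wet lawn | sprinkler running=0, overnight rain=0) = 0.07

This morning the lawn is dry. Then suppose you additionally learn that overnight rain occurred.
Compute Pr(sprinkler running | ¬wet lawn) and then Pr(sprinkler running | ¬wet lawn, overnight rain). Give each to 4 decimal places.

P(¬wet lawn) = 0.93·0.85·0.89 + 0.53·0.85·0.11 + 0.39·0.15·0.89 + 0.26·0.15·0.11 = 0.703545 + 0.049555 + 0.052065 + 0.004290 = 0.809455
The sprinkler running-present share is 0.052065 + 0.004290 = 0.056355.
So P(sprinkler running | ¬wet lawn) = 0.056355/0.809455 ≈ 0.0696.

Now also conditioning on overnight rain=true:
P(¬wet lawn | overnight rain) = 0.53*0.85 + 0.26*0.15 = 0.450500 + 0.039000 = 0.489500
Of this, 0.039000 comes from 0.26*0.15 (the sprinkler running=true cases).
Hence the posterior is 0.039000/0.489500 ≈ 0.0797.

Pr(sprinkler running | ¬wet lawn) ≈ 0.0696; Pr(sprinkler running | ¬wet lawn, overnight rain) ≈ 0.0797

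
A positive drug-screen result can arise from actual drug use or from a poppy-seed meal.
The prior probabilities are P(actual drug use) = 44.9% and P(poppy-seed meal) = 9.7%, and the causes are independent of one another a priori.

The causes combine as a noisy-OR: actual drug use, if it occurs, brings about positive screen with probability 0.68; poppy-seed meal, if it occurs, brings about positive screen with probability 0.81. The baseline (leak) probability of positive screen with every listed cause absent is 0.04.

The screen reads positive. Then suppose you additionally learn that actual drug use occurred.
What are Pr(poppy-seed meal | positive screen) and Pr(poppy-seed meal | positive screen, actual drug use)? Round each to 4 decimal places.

Under noisy-OR, P(positive screen | causes) = 1 − (1−0.04)·∏(1−qᵢ) over the active causes.
P(positive screen) = 0.04*0.551*0.903 + 0.8176*0.551*0.097 + 0.6928*0.449*0.903 + 0.941632*0.449*0.097 = 0.019902 + 0.043698 + 0.280894 + 0.041011 = 0.385505
The poppy-seed meal-present share is 0.043698 + 0.041011 = 0.084709.
P(poppy-seed meal | positive screen) = 0.084709 / 0.385505 ≈ 0.2197

With the extra evidence:
By total probability over both values of poppy-seed meal:
  P(positive screen | actual drug use) = 0.6928×0.903 + 0.941632×0.097
        = 0.625598 + 0.091338 = 0.716936
Keeping only the poppy-seed meal-present terms gives 0.091338, so
  P(poppy-seed meal | positive screen, actual drug use) = 0.091338 / 0.716936 ≈ 0.1274

Pr(poppy-seed meal | positive screen) ≈ 0.2197; Pr(poppy-seed meal | positive screen, actual drug use) ≈ 0.1274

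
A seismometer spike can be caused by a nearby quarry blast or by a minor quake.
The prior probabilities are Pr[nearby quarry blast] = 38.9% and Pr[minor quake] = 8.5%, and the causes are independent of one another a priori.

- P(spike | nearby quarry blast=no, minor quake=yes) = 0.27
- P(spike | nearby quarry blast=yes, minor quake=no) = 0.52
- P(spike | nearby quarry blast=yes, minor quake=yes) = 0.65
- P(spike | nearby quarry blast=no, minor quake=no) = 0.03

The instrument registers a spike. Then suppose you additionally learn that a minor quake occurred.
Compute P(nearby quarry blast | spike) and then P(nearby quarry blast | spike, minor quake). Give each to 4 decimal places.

P(nearby quarry blast | spike) ≈ 0.8703; P(nearby quarry blast | spike, minor quake) ≈ 0.6052

Sum P(spike|·) weighted by the priors over the 4 (nearby quarry blast, minor quake) configurations:
  P(spike) = 0.03*0.611*0.915 + 0.27*0.611*0.085 + 0.52*0.389*0.915 + 0.65*0.389*0.085
        = 0.016772 + 0.014022 + 0.185086 + 0.021492 = 0.237372
Configurations with nearby quarry blast contribute 0.206578, so
  P(nearby quarry blast | spike) = 0.206578 / 0.237372 ≈ 0.8703

Now condition on the additional information:
For the numerator, keep only nearby quarry blast=true terms: 0.65*0.389 = 0.252850
Normalizer over all consistent configurations: 0.27*0.611 + 0.65*0.389 = 0.417820
P(nearby quarry blast | spike, minor quake) = 0.252850/0.417820 ≈ 0.6052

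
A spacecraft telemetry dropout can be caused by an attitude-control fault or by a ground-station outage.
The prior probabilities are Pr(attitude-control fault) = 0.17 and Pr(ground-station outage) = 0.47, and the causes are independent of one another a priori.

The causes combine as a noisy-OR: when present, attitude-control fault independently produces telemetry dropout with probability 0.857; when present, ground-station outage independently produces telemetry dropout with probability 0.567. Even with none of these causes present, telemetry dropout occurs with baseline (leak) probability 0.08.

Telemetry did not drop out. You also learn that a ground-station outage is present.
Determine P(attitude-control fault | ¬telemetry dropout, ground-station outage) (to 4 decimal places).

Under noisy-OR, P(telemetry dropout | causes) = 1 − (1−0.08)·∏(1−qᵢ) over the active causes.
Enumerate both values of attitude-control fault and weight by the priors:
  P(¬telemetry dropout | ground-station outage) = 0.39836·0.83 + 0.056965·0.17
        = 0.330639 + 0.009684 = 0.340323
Keeping only the attitude-control fault-present terms gives 0.009684, so
  P(attitude-control fault | ¬telemetry dropout, ground-station outage) = 0.009684 / 0.340323 ≈ 0.0285

P(attitude-control fault | ¬telemetry dropout, ground-station outage) ≈ 0.0285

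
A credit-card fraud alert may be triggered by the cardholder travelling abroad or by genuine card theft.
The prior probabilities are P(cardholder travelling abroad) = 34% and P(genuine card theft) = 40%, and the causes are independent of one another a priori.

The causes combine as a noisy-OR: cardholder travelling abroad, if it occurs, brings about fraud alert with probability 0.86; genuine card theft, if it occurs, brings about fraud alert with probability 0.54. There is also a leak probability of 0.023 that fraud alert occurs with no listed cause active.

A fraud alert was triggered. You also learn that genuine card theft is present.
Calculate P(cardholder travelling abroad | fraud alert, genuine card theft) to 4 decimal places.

Under noisy-OR, P(fraud alert | causes) = 1 − (1−0.023)·∏(1−qᵢ) over the active causes.
Weight on cardholder travelling abroad=true, given the evidence: 0.937081*0.34 = 0.318608
Normalizer over all consistent configurations: 0.55058*0.66 + 0.937081*0.34 = 0.681991
P(cardholder travelling abroad | fraud alert, genuine card theft) = 0.318608/0.681991 ≈ 0.4672

P(cardholder travelling abroad | fraud alert, genuine card theft) ≈ 0.4672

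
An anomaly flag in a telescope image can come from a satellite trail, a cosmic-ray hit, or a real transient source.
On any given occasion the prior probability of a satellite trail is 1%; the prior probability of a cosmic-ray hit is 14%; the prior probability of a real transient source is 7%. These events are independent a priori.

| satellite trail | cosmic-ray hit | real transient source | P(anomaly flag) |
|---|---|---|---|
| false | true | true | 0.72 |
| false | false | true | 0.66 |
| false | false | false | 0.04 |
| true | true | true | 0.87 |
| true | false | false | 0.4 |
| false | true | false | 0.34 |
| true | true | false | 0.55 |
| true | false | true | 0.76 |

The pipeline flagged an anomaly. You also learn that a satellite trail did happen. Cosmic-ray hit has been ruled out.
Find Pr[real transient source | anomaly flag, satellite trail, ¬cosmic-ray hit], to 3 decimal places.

Pr[real transient source | anomaly flag, satellite trail, ¬cosmic-ray hit] ≈ 0.125

Sum P(anomaly flag|·) weighted by the priors over both values of real transient source:
  P(anomaly flag | satellite trail, ¬cosmic-ray hit) = 0.4*0.93 + 0.76*0.07
        = 0.372000 + 0.053200 = 0.425200
The terms with real transient source present sum to 0.053200, so
  P(real transient source | anomaly flag, satellite trail, ¬cosmic-ray hit) = 0.053200 / 0.425200 ≈ 0.125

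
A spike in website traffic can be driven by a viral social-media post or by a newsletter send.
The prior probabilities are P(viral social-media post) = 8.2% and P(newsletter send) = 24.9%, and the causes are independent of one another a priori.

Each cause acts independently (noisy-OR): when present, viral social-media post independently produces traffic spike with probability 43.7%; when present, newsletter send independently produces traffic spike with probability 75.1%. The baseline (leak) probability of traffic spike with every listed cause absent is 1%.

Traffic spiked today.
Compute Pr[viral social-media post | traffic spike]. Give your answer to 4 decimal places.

Pr[viral social-media post | traffic spike] ≈ 0.2002

Under noisy-OR, P(traffic spike | causes) = 1 − (1−0.01)·∏(1−qᵢ) over the active causes.
By total probability over the 4 (viral social-media post, newsletter send) configurations:
  P(traffic spike) = 0.01×0.918×0.751 + 0.75349×0.918×0.249 + 0.44263×0.082×0.751 + 0.861215×0.082×0.249
        = 0.006894 + 0.172234 + 0.027258 + 0.017584 = 0.223970
The terms with viral social-media post present sum to 0.044842, so
  P(viral social-media post | traffic spike) = 0.044842 / 0.223970 ≈ 0.2002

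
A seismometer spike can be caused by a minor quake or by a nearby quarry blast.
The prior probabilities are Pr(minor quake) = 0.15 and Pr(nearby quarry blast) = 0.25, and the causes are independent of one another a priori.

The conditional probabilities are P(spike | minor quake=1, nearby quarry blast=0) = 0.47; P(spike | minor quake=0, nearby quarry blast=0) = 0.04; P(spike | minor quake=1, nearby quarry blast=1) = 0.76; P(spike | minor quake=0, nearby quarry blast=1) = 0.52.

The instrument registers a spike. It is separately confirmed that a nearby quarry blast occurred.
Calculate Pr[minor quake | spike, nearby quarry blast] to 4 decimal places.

Pr[minor quake | spike, nearby quarry blast] ≈ 0.2050

Enumerate both values of minor quake and weight by the priors:
  P(spike | nearby quarry blast) = 0.52·0.85 + 0.76·0.15
        = 0.442000 + 0.114000 = 0.556000
The terms with minor quake present sum to 0.114000, so
  P(minor quake | spike, nearby quarry blast) = 0.114000 / 0.556000 ≈ 0.2050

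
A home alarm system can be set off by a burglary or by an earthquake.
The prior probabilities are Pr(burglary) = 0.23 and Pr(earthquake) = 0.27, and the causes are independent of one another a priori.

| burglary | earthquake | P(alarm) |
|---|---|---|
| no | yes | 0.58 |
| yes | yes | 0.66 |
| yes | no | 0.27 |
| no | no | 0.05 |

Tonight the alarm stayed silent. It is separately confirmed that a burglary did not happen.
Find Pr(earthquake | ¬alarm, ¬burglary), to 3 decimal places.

Enumerate both values of earthquake and weight by the priors:
  P(¬alarm | ¬burglary) = 0.95·0.73 + 0.42·0.27
        = 0.693500 + 0.113400 = 0.806900
Configurations with earthquake contribute 0.113400, so
  P(earthquake | ¬alarm, ¬burglary) = 0.113400 / 0.806900 ≈ 0.141

Pr(earthquake | ¬alarm, ¬burglary) ≈ 0.141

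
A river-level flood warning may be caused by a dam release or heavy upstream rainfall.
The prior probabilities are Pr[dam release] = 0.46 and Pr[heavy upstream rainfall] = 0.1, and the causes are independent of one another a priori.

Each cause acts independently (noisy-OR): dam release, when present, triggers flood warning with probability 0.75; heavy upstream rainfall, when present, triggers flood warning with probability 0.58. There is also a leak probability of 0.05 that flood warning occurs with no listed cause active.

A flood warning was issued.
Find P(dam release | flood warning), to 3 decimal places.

Under noisy-OR, P(flood warning | causes) = 1 − (1−0.05)·∏(1−qᵢ) over the active causes.
By total probability over the 4 (dam release, heavy upstream rainfall) configurations:
  P(flood warning) = 0.05·0.54·0.9 + 0.601·0.54·0.1 + 0.7625·0.46·0.9 + 0.90025·0.46·0.1
        = 0.024300 + 0.032454 + 0.315675 + 0.041412 = 0.413841
Keeping only the dam release-present terms gives 0.357087, so
  P(dam release | flood warning) = 0.357087 / 0.413841 ≈ 0.863

P(dam release | flood warning) ≈ 0.863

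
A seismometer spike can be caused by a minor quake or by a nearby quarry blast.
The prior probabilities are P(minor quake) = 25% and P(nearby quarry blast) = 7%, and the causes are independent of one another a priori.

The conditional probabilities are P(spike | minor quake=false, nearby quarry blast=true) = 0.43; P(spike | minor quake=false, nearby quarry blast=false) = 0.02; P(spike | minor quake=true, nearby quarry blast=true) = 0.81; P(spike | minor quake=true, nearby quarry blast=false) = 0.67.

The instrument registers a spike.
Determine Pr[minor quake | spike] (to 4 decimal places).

For the numerator, keep only minor quake=true terms: 0.155775 + 0.014175 = 0.169950
The normalizing constant is 0.02×0.75×0.93 + 0.43×0.75×0.07 + 0.67×0.25×0.93 + 0.81×0.25×0.07 = 0.206475
Posterior = 0.169950 / 0.206475 ≈ 0.8231

Pr[minor quake | spike] ≈ 0.8231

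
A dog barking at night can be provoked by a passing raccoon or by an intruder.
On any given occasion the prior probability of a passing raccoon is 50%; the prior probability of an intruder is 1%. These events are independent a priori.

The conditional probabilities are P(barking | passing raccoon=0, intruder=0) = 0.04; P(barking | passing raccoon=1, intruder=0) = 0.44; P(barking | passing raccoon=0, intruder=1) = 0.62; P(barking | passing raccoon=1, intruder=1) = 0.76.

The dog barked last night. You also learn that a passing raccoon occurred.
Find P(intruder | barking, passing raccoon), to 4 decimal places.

P(intruder | barking, passing raccoon) ≈ 0.0171

Numerator (weight on configurations with intruder): 0.76×0.01 = 0.007600
Normalizer over all consistent configurations: 0.44×0.99 + 0.76×0.01 = 0.443200
Posterior = 0.007600 / 0.443200 ≈ 0.0171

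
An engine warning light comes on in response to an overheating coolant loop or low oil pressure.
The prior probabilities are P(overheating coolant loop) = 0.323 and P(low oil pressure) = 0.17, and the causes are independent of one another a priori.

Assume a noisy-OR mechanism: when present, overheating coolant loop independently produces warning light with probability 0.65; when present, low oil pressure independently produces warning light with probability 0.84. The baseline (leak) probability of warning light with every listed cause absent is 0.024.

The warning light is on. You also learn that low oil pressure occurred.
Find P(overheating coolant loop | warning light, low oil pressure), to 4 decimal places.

P(overheating coolant loop | warning light, low oil pressure) ≈ 0.3483

Under noisy-OR, P(warning light | causes) = 1 − (1−0.024)·∏(1−qᵢ) over the active causes.
P(warning light | low oil pressure) = 0.84384×0.677 + 0.945344×0.323 = 0.571280 + 0.305346 = 0.876626
Restricting to configurations with overheating coolant loop present: 0.945344×0.323 = 0.305346.
Hence the posterior is 0.305346/0.876626 ≈ 0.3483.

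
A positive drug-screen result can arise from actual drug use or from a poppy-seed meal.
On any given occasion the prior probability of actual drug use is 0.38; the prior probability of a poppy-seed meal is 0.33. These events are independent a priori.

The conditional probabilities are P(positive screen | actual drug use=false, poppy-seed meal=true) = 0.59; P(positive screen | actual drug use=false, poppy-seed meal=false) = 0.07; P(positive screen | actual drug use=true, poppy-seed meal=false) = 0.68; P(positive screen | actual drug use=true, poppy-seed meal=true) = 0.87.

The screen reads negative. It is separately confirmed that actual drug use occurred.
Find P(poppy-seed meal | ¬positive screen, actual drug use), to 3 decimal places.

P(poppy-seed meal | ¬positive screen, actual drug use) ≈ 0.167

Numerator (weight on configurations with poppy-seed meal): 0.13·0.33 = 0.042900
The normalizing constant is 0.32·0.67 + 0.13·0.33 = 0.257300
P(poppy-seed meal | ¬positive screen, actual drug use) = 0.042900/0.257300 ≈ 0.167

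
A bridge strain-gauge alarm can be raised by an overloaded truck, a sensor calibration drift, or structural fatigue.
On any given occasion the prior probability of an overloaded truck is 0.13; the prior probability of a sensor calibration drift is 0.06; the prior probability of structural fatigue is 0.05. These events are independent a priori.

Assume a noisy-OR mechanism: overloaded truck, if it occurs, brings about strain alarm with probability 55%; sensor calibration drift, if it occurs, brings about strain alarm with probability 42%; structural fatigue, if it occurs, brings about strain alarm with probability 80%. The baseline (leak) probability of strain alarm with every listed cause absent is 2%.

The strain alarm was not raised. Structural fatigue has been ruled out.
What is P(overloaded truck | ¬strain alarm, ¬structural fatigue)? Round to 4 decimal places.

Under noisy-OR, P(strain alarm | causes) = 1 − (1−0.02)·∏(1−qᵢ) over the active causes.
P(¬strain alarm | ¬structural fatigue) = 0.98×0.87×0.94 + 0.5684×0.87×0.06 + 0.441×0.13×0.94 + 0.25578×0.13×0.06 = 0.801444 + 0.029670 + 0.053890 + 0.001995 = 0.886999
Of this, 0.055885 comes from 0.053890 + 0.001995 (the overloaded truck=true cases).
So P(overloaded truck | ¬strain alarm, ¬structural fatigue) = 0.055885/0.886999 ≈ 0.0630.

P(overloaded truck | ¬strain alarm, ¬structural fatigue) ≈ 0.0630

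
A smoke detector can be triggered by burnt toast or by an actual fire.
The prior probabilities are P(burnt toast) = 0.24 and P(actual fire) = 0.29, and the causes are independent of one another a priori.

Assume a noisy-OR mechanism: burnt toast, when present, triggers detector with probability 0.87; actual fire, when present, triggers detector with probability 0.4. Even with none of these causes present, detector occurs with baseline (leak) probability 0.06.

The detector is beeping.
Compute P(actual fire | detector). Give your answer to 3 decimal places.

Under noisy-OR, P(detector | causes) = 1 − (1−0.06)·∏(1−qᵢ) over the active causes.
P(detector) = 0.06*0.76*0.71 + 0.436*0.76*0.29 + 0.8778*0.24*0.71 + 0.92668*0.24*0.29 = 0.032376 + 0.096094 + 0.149577 + 0.064497 = 0.342544
Of this, 0.160591 comes from 0.096094 + 0.064497 (the actual fire=true cases).
P(actual fire | detector) = 0.160591 / 0.342544 ≈ 0.469

P(actual fire | detector) ≈ 0.469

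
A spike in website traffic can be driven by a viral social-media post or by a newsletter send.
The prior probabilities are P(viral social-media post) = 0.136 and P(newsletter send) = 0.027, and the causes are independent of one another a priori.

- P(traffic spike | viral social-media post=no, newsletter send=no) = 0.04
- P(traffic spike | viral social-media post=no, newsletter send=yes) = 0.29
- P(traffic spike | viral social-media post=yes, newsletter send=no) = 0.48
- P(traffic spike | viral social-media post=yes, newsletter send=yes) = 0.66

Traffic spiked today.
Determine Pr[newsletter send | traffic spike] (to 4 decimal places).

By total probability over the 4 (viral social-media post, newsletter send) configurations:
  P(traffic spike) = 0.04×0.864×0.973 + 0.29×0.864×0.027 + 0.48×0.136×0.973 + 0.66×0.136×0.027
        = 0.033627 + 0.006765 + 0.063517 + 0.002424 = 0.106333
The terms with newsletter send present sum to 0.009189, so
  P(newsletter send | traffic spike) = 0.009189 / 0.106333 ≈ 0.0864

Pr[newsletter send | traffic spike] ≈ 0.0864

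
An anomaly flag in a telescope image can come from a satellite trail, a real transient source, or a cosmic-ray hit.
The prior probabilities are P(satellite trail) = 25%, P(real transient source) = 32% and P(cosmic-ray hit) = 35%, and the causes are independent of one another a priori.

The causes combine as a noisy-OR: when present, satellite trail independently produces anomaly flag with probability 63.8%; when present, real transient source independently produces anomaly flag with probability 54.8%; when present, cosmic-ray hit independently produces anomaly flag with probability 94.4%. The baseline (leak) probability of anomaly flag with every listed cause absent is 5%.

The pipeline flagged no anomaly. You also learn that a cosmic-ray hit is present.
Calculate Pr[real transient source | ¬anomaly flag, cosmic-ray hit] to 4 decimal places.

Under noisy-OR, P(anomaly flag | causes) = 1 − (1−0.05)·∏(1−qᵢ) over the active causes.
P(¬anomaly flag | cosmic-ray hit) = 0.0532×0.75×0.68 + 0.024046×0.75×0.32 + 0.019258×0.25×0.68 + 0.008705×0.25×0.32 = 0.027132 + 0.005771 + 0.003274 + 0.000696 = 0.036873
The real transient source-present share is 0.005771 + 0.000696 = 0.006467.
P(real transient source | ¬anomaly flag, cosmic-ray hit) = 0.006467 / 0.036873 ≈ 0.1754

Pr[real transient source | ¬anomaly flag, cosmic-ray hit] ≈ 0.1754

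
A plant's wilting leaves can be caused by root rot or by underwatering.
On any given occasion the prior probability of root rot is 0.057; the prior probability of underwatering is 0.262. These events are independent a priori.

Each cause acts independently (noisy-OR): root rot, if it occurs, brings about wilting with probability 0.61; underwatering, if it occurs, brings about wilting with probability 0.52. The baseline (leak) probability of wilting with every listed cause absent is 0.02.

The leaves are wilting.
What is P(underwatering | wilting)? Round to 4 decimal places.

P(underwatering | wilting) ≈ 0.7819

Under noisy-OR, P(wilting | causes) = 1 − (1−0.02)·∏(1−qᵢ) over the active causes.
Numerator (weight on configurations with underwatering): 0.130846 + 0.012194 = 0.143040
The normalizing constant is 0.02·0.943·0.738 + 0.5296·0.943·0.262 + 0.6178·0.057·0.738 + 0.816544·0.057·0.262 = 0.182947
Posterior = 0.143040 / 0.182947 ≈ 0.7819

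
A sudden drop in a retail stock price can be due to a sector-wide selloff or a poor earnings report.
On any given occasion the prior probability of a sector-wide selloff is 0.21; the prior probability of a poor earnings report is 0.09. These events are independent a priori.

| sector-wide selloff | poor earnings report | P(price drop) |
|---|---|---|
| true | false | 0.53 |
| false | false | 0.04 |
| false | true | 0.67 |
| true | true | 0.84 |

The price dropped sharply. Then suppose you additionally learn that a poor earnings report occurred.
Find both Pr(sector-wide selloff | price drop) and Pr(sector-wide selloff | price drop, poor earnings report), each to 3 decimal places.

By total probability over the 4 (sector-wide selloff, poor earnings report) configurations:
  P(price drop) = 0.04*0.79*0.91 + 0.67*0.79*0.09 + 0.53*0.21*0.91 + 0.84*0.21*0.09
        = 0.028756 + 0.047637 + 0.101283 + 0.015876 = 0.193552
Configurations with sector-wide selloff contribute 0.117159, so
  P(sector-wide selloff | price drop) = 0.117159 / 0.193552 ≈ 0.605

Now also conditioning on poor earnings report=true:
Numerator (weight on configurations with sector-wide selloff): 0.84×0.21 = 0.176400
Denominator P(price drop | poor earnings report): 0.67×0.79 + 0.84×0.21 = 0.705700
P(sector-wide selloff | price drop, poor earnings report) = 0.176400/0.705700 ≈ 0.250
— poor earnings report explains away the evidence for sector-wide selloff.

Pr(sector-wide selloff | price drop) ≈ 0.605; Pr(sector-wide selloff | price drop, poor earnings report) ≈ 0.250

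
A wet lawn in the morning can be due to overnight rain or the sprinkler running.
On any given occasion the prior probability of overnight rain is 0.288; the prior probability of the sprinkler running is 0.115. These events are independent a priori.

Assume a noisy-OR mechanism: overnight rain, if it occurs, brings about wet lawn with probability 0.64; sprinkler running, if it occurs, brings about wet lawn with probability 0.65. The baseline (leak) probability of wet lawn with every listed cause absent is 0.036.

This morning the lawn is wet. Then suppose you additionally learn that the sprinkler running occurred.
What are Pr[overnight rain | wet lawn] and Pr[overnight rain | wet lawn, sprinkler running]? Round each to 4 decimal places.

Under noisy-OR, P(wet lawn | causes) = 1 − (1−0.036)·∏(1−qᵢ) over the active causes.
For the numerator, keep only overnight rain=true terms: 0.166426 + 0.029097 = 0.195523
Denominator P(wet lawn): 0.036×0.712×0.885 + 0.6626×0.712×0.115 + 0.65296×0.288×0.885 + 0.878536×0.288×0.115 = 0.272461
P(overnight rain | wet lawn) = 0.195523/0.272461 ≈ 0.7176

Now also conditioning on sprinkler running=true:
P(wet lawn | sprinkler running) = 0.6626*0.712 + 0.878536*0.288 = 0.471771 + 0.253018 = 0.724789
The overnight rain-present share is 0.878536*0.288 = 0.253018.
Hence the posterior is 0.253018/0.724789 ≈ 0.3491.
The drop from 0.7176 to 0.3491 is the explaining-away (discounting) effect.

Pr[overnight rain | wet lawn] ≈ 0.7176; Pr[overnight rain | wet lawn, sprinkler running] ≈ 0.3491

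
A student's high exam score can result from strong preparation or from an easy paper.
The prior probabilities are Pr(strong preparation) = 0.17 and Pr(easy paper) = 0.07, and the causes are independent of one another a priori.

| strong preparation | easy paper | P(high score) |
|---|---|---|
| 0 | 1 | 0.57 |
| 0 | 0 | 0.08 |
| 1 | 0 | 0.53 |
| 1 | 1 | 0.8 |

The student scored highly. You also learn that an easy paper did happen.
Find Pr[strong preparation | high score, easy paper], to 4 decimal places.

Pr[strong preparation | high score, easy paper] ≈ 0.2233

P(high score | easy paper) = 0.57*0.83 + 0.8*0.17 = 0.473100 + 0.136000 = 0.609100
The strong preparation-present share is 0.8*0.17 = 0.136000.
So P(strong preparation | high score, easy paper) = 0.136000/0.609100 ≈ 0.2233.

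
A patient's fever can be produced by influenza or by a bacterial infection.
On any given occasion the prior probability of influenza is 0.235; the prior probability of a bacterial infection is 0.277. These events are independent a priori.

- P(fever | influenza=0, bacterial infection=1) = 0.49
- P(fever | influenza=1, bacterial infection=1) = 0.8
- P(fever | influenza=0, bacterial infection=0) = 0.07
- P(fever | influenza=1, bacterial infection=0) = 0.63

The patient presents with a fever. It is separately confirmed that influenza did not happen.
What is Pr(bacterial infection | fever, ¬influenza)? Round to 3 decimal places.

Pr(bacterial infection | fever, ¬influenza) ≈ 0.728

By total probability over both values of bacterial infection:
  P(fever | ¬influenza) = 0.07·0.723 + 0.49·0.277
        = 0.050610 + 0.135730 = 0.186340
Keeping only the bacterial infection-present terms gives 0.135730, so
  P(bacterial infection | fever, ¬influenza) = 0.135730 / 0.186340 ≈ 0.728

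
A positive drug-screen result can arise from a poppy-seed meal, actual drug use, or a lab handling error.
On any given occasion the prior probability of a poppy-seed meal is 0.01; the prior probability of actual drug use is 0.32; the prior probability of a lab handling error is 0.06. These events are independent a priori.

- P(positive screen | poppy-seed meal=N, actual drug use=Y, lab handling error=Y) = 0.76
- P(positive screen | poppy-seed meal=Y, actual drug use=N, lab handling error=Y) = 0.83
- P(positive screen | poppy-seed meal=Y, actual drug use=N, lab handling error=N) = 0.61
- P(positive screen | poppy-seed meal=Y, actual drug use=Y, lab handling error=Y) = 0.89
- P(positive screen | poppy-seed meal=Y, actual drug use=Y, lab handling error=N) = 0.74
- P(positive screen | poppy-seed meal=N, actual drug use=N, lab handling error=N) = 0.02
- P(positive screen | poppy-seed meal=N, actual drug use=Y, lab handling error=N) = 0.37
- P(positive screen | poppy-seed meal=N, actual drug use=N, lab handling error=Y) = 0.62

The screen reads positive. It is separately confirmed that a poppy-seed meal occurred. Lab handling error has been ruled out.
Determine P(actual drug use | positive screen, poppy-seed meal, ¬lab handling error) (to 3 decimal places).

P(positive screen | poppy-seed meal, ¬lab handling error) = 0.61*0.68 + 0.74*0.32 = 0.414800 + 0.236800 = 0.651600
Restricting to configurations with actual drug use present: 0.74*0.32 = 0.236800.
Hence the posterior is 0.236800/0.651600 ≈ 0.363.

P(actual drug use | positive screen, poppy-seed meal, ¬lab handling error) ≈ 0.363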